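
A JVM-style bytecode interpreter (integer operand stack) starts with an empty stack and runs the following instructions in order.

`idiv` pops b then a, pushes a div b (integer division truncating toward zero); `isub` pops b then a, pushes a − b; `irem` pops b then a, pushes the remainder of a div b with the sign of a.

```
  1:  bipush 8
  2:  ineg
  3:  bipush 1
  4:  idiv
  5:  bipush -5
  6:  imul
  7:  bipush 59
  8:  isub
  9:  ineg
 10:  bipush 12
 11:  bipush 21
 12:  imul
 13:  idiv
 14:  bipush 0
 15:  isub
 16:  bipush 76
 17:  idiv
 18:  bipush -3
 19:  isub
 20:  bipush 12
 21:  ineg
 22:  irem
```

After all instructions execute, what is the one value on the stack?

3

bipush 8   8
ineg       -8
bipush 1   -8 1
idiv       -8
bipush -5  -8 -5
imul       40
bipush 59  40 59
isub       -19
ineg       19
bipush 12  19 12
bipush 21  19 12 21
imul       19 252
idiv       0
bipush 0   0 0
isub       0
bipush 76  0 76
idiv       0
bipush -3  0 -3
isub       3
bipush 12  3 12
ineg       3 -12
irem       3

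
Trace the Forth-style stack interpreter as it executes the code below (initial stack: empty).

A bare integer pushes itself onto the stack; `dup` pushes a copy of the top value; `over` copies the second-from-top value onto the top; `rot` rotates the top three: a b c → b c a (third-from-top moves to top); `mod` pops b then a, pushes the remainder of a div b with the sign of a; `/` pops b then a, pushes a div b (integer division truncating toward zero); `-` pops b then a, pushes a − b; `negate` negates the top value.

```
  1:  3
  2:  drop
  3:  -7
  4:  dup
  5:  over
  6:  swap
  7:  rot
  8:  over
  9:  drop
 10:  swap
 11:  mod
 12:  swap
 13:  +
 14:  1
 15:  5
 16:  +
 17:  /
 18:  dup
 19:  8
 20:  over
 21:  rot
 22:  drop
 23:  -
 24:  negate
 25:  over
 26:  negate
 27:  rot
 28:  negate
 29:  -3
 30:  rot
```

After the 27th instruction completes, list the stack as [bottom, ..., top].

3      → [3]
drop   → []
-7     → [-7]
dup    → [-7, -7]
over   → [-7, -7, -7]
swap   → [-7, -7, -7]
rot    → [-7, -7, -7]
over   → [-7, -7, -7, -7]
drop   → [-7, -7, -7]
swap   → [-7, -7, -7]
mod    → [-7, 0]
swap   → [0, -7]
+      → [-7]
1      → [-7, 1]
5      → [-7, 1, 5]
+      → [-7, 6]
/      → [-1]
dup    → [-1, -1]
8      → [-1, -1, 8]
over   → [-1, -1, 8, -1]
rot    → [-1, 8, -1, -1]
drop   → [-1, 8, -1]
-      → [-1, 9]
negate → [-1, -9]
over   → [-1, -9, -1]
negate → [-1, -9, 1]
rot    → [-9, 1, -1]

[-9, 1, -1]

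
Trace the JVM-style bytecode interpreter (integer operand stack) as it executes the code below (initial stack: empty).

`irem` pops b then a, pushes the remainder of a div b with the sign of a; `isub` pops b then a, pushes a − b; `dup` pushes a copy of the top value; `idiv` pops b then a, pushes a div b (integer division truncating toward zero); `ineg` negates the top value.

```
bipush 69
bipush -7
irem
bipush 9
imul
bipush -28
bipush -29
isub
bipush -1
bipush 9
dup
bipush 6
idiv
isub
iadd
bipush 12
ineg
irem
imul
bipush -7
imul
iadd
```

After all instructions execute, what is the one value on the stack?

bipush 69  -> [69]
bipush -7  -> [69, -7]
irem       -> [6]
bipush 9   -> [6, 9]
imul       -> [54]
bipush -28 -> [54, -28]
bipush -29 -> [54, -28, -29]
isub       -> [54, 1]
bipush -1  -> [54, 1, -1]
bipush 9   -> [54, 1, -1, 9]
dup        -> [54, 1, -1, 9, 9]
bipush 6   -> [54, 1, -1, 9, 9, 6]
idiv       -> [54, 1, -1, 9, 1]
isub       -> [54, 1, -1, 8]
iadd       -> [54, 1, 7]
bipush 12  -> [54, 1, 7, 12]
ineg       -> [54, 1, 7, -12]
irem       -> [54, 1, 7]
imul       -> [54, 7]
bipush -7  -> [54, 7, -7]
imul       -> [54, -49]
iadd       -> [5]

5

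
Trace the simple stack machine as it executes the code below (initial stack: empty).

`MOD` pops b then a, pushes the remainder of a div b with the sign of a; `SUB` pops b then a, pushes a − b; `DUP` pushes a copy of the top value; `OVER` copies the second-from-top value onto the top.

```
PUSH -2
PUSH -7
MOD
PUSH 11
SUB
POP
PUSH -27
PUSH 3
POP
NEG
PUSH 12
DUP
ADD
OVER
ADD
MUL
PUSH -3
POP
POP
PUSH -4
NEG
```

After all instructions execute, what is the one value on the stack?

4

PUSH -2  -> [-2]
PUSH -7  -> [-2, -7]
MOD      -> [-2]
PUSH 11  -> [-2, 11]
SUB      -> [-13]
POP      -> []
PUSH -27 -> [-27]
PUSH 3   -> [-27, 3]
POP      -> [-27]
NEG      -> [27]
PUSH 12  -> [27, 12]
DUP      -> [27, 12, 12]
ADD      -> [27, 24]
OVER     -> [27, 24, 27]
ADD      -> [27, 51]
MUL      -> [1377]
PUSH -3  -> [1377, -3]
POP      -> [1377]
POP      -> []
PUSH -4  -> [-4]
NEG      -> [4]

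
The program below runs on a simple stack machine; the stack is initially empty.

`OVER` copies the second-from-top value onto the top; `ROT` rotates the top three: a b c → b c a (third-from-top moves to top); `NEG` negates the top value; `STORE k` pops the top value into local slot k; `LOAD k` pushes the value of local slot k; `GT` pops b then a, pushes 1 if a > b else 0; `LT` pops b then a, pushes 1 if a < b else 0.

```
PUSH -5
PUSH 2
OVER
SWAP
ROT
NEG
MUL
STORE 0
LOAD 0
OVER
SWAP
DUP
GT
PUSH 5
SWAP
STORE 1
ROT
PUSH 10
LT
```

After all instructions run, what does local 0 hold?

10

PUSH -5 -> [-5]
PUSH 2  -> [-5, 2]
OVER    -> [-5, 2, -5]
SWAP    -> [-5, -5, 2]
ROT     -> [-5, 2, -5]
NEG     -> [-5, 2, 5]
MUL     -> [-5, 10]
STORE 0 -> [-5]
LOAD 0  -> [-5, 10]
OVER    -> [-5, 10, -5]
SWAP    -> [-5, -5, 10]
DUP     -> [-5, -5, 10, 10]
GT      -> [-5, -5, 0]
PUSH 5  -> [-5, -5, 0, 5]
SWAP    -> [-5, -5, 5, 0]
STORE 1 -> [-5, -5, 5]
ROT     -> [-5, 5, -5]
PUSH 10 -> [-5, 5, -5, 10]
LT      -> [-5, 5, 1]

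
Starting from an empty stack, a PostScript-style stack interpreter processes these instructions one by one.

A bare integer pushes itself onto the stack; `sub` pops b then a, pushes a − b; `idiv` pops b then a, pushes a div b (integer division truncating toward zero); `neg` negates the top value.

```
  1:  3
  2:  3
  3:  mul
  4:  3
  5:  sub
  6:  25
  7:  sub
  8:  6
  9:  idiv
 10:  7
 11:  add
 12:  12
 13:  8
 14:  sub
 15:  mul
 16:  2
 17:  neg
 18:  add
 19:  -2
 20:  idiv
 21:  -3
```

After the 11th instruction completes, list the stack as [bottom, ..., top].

[4]

3    : [3]
3    : [3, 3]
mul  : [9]
3    : [9, 3]
sub  : [6]
25   : [6, 25]
sub  : [-19]
6    : [-19, 6]
idiv : [-3]
7    : [-3, 7]
add  : [4]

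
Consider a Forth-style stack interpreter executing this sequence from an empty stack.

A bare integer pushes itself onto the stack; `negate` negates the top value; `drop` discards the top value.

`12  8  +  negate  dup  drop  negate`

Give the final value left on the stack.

12      12
8       12 8
+       20
negate  -20
dup     -20 -20
drop    -20
negate  20

20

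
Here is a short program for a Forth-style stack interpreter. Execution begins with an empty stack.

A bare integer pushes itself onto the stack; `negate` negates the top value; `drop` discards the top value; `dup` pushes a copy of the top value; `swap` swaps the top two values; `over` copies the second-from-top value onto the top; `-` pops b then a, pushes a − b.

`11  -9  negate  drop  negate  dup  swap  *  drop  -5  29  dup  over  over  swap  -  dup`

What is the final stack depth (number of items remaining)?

5

11     : 11
-9     : 11 -9
negate : 11 9
drop   : 11
negate : -11
dup    : -11 -11
swap   : -11 -11
*      : 121
drop   : (empty)
-5     : -5
29     : -5 29
dup    : -5 29 29
over   : -5 29 29 29
over   : -5 29 29 29 29
swap   : -5 29 29 29 29
-      : -5 29 29 0
dup    : -5 29 29 0 0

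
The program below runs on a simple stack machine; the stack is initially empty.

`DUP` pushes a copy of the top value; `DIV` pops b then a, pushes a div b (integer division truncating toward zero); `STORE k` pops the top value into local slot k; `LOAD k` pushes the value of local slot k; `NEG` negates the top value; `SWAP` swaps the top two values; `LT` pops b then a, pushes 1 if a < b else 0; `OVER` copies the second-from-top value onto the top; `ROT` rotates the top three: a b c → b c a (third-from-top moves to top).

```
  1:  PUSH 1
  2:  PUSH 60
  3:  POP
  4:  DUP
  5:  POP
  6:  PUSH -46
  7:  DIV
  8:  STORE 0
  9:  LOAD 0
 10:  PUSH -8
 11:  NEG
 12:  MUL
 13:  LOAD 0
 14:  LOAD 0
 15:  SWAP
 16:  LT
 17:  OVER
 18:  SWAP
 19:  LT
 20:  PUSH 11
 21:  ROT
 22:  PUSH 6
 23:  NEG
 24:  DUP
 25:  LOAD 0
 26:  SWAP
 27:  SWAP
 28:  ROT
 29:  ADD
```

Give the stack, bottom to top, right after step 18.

[0, 0, 0]

PUSH 1   : 1
PUSH 60  : 1 60
POP      : 1
DUP      : 1 1
POP      : 1
PUSH -46 : 1 -46
DIV      : 0
STORE 0  : (empty)
LOAD 0   : 0
PUSH -8  : 0 -8
NEG      : 0 8
MUL      : 0
LOAD 0   : 0 0
LOAD 0   : 0 0 0
SWAP     : 0 0 0
LT       : 0 0
OVER     : 0 0 0
SWAP     : 0 0 0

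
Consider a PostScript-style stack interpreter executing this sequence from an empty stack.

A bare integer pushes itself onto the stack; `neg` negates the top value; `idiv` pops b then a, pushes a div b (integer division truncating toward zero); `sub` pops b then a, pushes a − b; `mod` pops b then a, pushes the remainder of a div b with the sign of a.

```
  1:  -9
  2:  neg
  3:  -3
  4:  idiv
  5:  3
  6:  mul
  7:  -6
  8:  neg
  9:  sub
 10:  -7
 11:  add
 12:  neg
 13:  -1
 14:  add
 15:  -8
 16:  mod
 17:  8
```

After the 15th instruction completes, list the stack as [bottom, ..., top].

-9   → [-9]
neg  → [9]
-3   → [9, -3]
idiv → [-3]
3    → [-3, 3]
mul  → [-9]
-6   → [-9, -6]
neg  → [-9, 6]
sub  → [-15]
-7   → [-15, -7]
add  → [-22]
neg  → [22]
-1   → [22, -1]
add  → [21]
-8   → [21, -8]

[21, -8]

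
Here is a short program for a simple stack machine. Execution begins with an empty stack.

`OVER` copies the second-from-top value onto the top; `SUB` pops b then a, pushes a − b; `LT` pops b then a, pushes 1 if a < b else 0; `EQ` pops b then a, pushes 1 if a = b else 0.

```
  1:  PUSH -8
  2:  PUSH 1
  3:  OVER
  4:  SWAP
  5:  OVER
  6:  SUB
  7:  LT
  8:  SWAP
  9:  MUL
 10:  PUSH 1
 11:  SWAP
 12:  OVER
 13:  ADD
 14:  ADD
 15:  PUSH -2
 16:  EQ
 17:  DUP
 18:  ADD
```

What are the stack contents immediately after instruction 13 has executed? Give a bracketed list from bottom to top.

PUSH -8 : [-8]
PUSH 1  : [-8, 1]
OVER    : [-8, 1, -8]
SWAP    : [-8, -8, 1]
OVER    : [-8, -8, 1, -8]
SUB     : [-8, -8, 9]
LT      : [-8, 1]
SWAP    : [1, -8]
MUL     : [-8]
PUSH 1  : [-8, 1]
SWAP    : [1, -8]
OVER    : [1, -8, 1]
ADD     : [1, -7]

[1, -7]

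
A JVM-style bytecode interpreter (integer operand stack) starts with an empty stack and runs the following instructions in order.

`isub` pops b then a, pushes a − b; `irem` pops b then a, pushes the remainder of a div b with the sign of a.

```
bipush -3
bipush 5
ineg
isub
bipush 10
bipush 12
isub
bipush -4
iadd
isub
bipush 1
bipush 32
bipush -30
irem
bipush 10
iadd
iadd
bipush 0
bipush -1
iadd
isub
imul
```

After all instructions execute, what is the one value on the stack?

bipush -3  → -3
bipush 5   → -3 5
ineg       → -3 -5
isub       → 2
bipush 10  → 2 10
bipush 12  → 2 10 12
isub       → 2 -2
bipush -4  → 2 -2 -4
iadd       → 2 -6
isub       → 8
bipush 1   → 8 1
bipush 32  → 8 1 32
bipush -30 → 8 1 32 -30
irem       → 8 1 2
bipush 10  → 8 1 2 10
iadd       → 8 1 12
iadd       → 8 13
bipush 0   → 8 13 0
bipush -1  → 8 13 0 -1
iadd       → 8 13 -1
isub       → 8 14
imul       → 112

112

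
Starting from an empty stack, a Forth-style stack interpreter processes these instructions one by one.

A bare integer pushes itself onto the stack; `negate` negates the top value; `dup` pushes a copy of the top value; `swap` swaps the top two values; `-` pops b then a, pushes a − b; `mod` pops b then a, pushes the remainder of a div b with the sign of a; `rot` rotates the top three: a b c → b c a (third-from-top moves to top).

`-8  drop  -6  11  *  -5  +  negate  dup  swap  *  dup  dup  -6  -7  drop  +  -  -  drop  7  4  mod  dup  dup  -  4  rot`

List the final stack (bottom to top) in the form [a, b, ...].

-8     → [-8]
drop   → []
-6     → [-6]
11     → [-6, 11]
*      → [-66]
-5     → [-66, -5]
+      → [-71]
negate → [71]
dup    → [71, 71]
swap   → [71, 71]
*      → [5041]
dup    → [5041, 5041]
dup    → [5041, 5041, 5041]
-6     → [5041, 5041, 5041, -6]
-7     → [5041, 5041, 5041, -6, -7]
drop   → [5041, 5041, 5041, -6]
+      → [5041, 5041, 5035]
-      → [5041, 6]
-      → [5035]
drop   → []
7      → [7]
4      → [7, 4]
mod    → [3]
dup    → [3, 3]
dup    → [3, 3, 3]
-      → [3, 0]
4      → [3, 0, 4]
rot    → [0, 4, 3]

[0, 4, 3]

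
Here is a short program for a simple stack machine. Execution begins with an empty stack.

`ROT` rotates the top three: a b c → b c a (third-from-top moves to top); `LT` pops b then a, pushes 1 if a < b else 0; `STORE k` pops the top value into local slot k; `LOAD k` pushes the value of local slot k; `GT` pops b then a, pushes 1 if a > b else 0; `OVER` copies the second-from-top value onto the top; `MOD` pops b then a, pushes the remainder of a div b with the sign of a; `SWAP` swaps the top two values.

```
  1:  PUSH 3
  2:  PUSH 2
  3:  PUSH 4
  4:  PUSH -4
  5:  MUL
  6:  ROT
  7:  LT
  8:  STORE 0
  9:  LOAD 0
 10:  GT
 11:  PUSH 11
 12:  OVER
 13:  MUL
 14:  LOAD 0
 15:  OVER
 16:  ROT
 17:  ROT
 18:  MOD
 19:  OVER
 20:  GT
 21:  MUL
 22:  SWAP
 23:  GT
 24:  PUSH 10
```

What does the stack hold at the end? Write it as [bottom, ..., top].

[0, 10]

PUSH 3  -> [3]
PUSH 2  -> [3, 2]
PUSH 4  -> [3, 2, 4]
PUSH -4 -> [3, 2, 4, -4]
MUL     -> [3, 2, -16]
ROT     -> [2, -16, 3]
LT      -> [2, 1]
STORE 0 -> [2]
LOAD 0  -> [2, 1]
GT      -> [1]
PUSH 11 -> [1, 11]
OVER    -> [1, 11, 1]
MUL     -> [1, 11]
LOAD 0  -> [1, 11, 1]
OVER    -> [1, 11, 1, 11]
ROT     -> [1, 1, 11, 11]
ROT     -> [1, 11, 11, 1]
MOD     -> [1, 11, 0]
OVER    -> [1, 11, 0, 11]
GT      -> [1, 11, 0]
MUL     -> [1, 0]
SWAP    -> [0, 1]
GT      -> [0]
PUSH 10 -> [0, 10]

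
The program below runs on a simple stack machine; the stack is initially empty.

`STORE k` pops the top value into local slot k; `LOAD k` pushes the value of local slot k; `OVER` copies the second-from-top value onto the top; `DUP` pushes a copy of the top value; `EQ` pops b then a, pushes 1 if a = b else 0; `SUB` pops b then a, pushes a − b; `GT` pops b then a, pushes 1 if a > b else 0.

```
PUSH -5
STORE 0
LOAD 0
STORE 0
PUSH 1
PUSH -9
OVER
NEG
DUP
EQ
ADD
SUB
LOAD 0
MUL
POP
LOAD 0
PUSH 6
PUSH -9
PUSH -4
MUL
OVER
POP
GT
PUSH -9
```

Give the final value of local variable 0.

PUSH -5 → [-5]
STORE 0 → []
LOAD 0  → [-5]
STORE 0 → []
PUSH 1  → [1]
PUSH -9 → [1, -9]
OVER    → [1, -9, 1]
NEG     → [1, -9, -1]
DUP     → [1, -9, -1, -1]
EQ      → [1, -9, 1]
ADD     → [1, -8]
SUB     → [9]
LOAD 0  → [9, -5]
MUL     → [-45]
POP     → []
LOAD 0  → [-5]
PUSH 6  → [-5, 6]
PUSH -9 → [-5, 6, -9]
PUSH -4 → [-5, 6, -9, -4]
MUL     → [-5, 6, 36]
OVER    → [-5, 6, 36, 6]
POP     → [-5, 6, 36]
GT      → [-5, 0]
PUSH -9 → [-5, 0, -9]

-5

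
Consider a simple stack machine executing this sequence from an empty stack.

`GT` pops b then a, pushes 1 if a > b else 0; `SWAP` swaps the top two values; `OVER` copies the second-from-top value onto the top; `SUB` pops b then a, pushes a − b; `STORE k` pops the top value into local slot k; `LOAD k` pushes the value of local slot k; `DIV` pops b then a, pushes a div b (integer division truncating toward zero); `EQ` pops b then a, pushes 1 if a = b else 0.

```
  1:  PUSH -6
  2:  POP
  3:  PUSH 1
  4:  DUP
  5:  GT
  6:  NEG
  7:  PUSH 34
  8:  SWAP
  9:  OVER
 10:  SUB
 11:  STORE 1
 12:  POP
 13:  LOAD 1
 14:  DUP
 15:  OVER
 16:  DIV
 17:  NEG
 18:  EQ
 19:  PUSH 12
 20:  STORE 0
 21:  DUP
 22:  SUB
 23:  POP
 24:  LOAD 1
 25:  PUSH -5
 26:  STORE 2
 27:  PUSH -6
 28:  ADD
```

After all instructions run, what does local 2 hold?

-5

PUSH -6 : -6
POP     : (empty)
PUSH 1  : 1
DUP     : 1 1
GT      : 0
NEG     : 0
PUSH 34 : 0 34
SWAP    : 34 0
OVER    : 34 0 34
SUB     : 34 -34
STORE 1 : 34
POP     : (empty)
LOAD 1  : -34
DUP     : -34 -34
OVER    : -34 -34 -34
DIV     : -34 1
NEG     : -34 -1
EQ      : 0
PUSH 12 : 0 12
STORE 0 : 0
DUP     : 0 0
SUB     : 0
POP     : (empty)
LOAD 1  : -34
PUSH -5 : -34 -5
STORE 2 : -34
PUSH -6 : -34 -6
ADD     : -40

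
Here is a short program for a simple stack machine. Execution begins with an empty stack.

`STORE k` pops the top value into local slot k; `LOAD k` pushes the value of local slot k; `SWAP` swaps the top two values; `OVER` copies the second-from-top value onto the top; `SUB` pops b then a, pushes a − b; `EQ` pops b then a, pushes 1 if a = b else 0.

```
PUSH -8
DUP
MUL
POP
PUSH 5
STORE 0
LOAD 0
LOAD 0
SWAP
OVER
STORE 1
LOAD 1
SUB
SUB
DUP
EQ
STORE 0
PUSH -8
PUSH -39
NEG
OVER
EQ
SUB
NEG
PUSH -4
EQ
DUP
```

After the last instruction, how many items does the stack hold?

PUSH -8  : -8
DUP      : -8 -8
MUL      : 64
POP      : (empty)
PUSH 5   : 5
STORE 0  : (empty)
LOAD 0   : 5
LOAD 0   : 5 5
SWAP     : 5 5
OVER     : 5 5 5
STORE 1  : 5 5
LOAD 1   : 5 5 5
SUB      : 5 0
SUB      : 5
DUP      : 5 5
EQ       : 1
STORE 0  : (empty)
PUSH -8  : -8
PUSH -39 : -8 -39
NEG      : -8 39
OVER     : -8 39 -8
EQ       : -8 0
SUB      : -8
NEG      : 8
PUSH -4  : 8 -4
EQ       : 0
DUP      : 0 0

2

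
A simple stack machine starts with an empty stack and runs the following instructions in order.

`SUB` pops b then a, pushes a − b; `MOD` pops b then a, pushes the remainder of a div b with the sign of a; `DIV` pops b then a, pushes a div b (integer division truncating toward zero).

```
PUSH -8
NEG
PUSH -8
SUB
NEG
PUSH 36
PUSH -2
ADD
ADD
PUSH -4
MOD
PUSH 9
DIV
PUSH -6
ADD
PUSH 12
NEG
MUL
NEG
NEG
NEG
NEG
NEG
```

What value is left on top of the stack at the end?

PUSH -8 -> [-8]
NEG     -> [8]
PUSH -8 -> [8, -8]
SUB     -> [16]
NEG     -> [-16]
PUSH 36 -> [-16, 36]
PUSH -2 -> [-16, 36, -2]
ADD     -> [-16, 34]
ADD     -> [18]
PUSH -4 -> [18, -4]
MOD     -> [2]
PUSH 9  -> [2, 9]
DIV     -> [0]
PUSH -6 -> [0, -6]
ADD     -> [-6]
PUSH 12 -> [-6, 12]
NEG     -> [-6, -12]
MUL     -> [72]
NEG     -> [-72]
NEG     -> [72]
NEG     -> [-72]
NEG     -> [72]
NEG     -> [-72]

-72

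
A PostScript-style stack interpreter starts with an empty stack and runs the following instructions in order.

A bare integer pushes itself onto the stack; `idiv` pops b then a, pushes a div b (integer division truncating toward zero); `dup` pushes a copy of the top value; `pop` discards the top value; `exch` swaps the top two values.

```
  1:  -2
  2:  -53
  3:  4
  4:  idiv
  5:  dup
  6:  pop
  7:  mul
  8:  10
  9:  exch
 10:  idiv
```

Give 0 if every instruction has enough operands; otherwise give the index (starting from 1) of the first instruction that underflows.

0

-2    -2
-53   -2 -53
4     -2 -53 4
idiv  -2 -13
dup   -2 -13 -13
pop   -2 -13
mul   26
10    26 10
exch  10 26
idiv  0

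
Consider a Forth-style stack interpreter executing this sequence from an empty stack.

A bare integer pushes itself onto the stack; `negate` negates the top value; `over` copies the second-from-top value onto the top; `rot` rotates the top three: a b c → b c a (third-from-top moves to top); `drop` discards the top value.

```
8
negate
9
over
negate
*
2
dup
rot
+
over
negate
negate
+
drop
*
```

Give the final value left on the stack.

-16

8      -> [8]
negate -> [-8]
9      -> [-8, 9]
over   -> [-8, 9, -8]
negate -> [-8, 9, 8]
*      -> [-8, 72]
2      -> [-8, 72, 2]
dup    -> [-8, 72, 2, 2]
rot    -> [-8, 2, 2, 72]
+      -> [-8, 2, 74]
over   -> [-8, 2, 74, 2]
negate -> [-8, 2, 74, -2]
negate -> [-8, 2, 74, 2]
+      -> [-8, 2, 76]
drop   -> [-8, 2]
*      -> [-16]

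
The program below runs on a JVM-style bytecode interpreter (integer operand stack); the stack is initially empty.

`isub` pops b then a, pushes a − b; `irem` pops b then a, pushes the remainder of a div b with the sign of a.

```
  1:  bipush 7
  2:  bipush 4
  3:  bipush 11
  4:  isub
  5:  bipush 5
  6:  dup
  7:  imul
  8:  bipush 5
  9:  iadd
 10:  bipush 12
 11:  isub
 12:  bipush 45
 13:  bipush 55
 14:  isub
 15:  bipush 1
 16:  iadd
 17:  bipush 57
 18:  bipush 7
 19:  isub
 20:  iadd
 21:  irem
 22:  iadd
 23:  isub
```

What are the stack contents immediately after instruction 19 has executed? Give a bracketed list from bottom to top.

[7, -7, 18, -9, 50]

bipush 7  -> [7]
bipush 4  -> [7, 4]
bipush 11 -> [7, 4, 11]
isub      -> [7, -7]
bipush 5  -> [7, -7, 5]
dup       -> [7, -7, 5, 5]
imul      -> [7, -7, 25]
bipush 5  -> [7, -7, 25, 5]
iadd      -> [7, -7, 30]
bipush 12 -> [7, -7, 30, 12]
isub      -> [7, -7, 18]
bipush 45 -> [7, -7, 18, 45]
bipush 55 -> [7, -7, 18, 45, 55]
isub      -> [7, -7, 18, -10]
bipush 1  -> [7, -7, 18, -10, 1]
iadd      -> [7, -7, 18, -9]
bipush 57 -> [7, -7, 18, -9, 57]
bipush 7  -> [7, -7, 18, -9, 57, 7]
isub      -> [7, -7, 18, -9, 50]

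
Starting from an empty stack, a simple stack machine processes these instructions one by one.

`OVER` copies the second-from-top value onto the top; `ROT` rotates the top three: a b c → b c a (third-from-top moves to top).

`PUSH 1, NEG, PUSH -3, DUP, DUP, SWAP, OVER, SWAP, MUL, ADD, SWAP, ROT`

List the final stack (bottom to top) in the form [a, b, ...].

[6, -3, -1]

PUSH 1  → [1]
NEG     → [-1]
PUSH -3 → [-1, -3]
DUP     → [-1, -3, -3]
DUP     → [-1, -3, -3, -3]
SWAP    → [-1, -3, -3, -3]
OVER    → [-1, -3, -3, -3, -3]
SWAP    → [-1, -3, -3, -3, -3]
MUL     → [-1, -3, -3, 9]
ADD     → [-1, -3, 6]
SWAP    → [-1, 6, -3]
ROT     → [6, -3, -1]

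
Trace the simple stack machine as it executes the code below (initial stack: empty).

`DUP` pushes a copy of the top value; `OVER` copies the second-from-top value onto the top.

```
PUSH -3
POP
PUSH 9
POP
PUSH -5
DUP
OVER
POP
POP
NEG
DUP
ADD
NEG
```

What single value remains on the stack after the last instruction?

-10

PUSH -3 → [-3]
POP     → []
PUSH 9  → [9]
POP     → []
PUSH -5 → [-5]
DUP     → [-5, -5]
OVER    → [-5, -5, -5]
POP     → [-5, -5]
POP     → [-5]
NEG     → [5]
DUP     → [5, 5]
ADD     → [10]
NEG     → [-10]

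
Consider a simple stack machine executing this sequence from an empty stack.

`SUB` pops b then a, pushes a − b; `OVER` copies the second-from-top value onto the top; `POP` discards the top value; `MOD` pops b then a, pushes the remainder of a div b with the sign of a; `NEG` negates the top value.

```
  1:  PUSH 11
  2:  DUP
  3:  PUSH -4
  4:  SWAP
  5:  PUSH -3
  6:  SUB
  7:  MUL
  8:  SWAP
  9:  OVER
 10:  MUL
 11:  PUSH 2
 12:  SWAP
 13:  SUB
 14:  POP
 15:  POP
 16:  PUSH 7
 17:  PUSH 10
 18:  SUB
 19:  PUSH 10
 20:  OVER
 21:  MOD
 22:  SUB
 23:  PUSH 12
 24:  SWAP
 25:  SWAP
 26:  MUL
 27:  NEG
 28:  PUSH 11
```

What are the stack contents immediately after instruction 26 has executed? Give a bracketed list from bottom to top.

[-48]

PUSH 11 → 11
DUP     → 11 11
PUSH -4 → 11 11 -4
SWAP    → 11 -4 11
PUSH -3 → 11 -4 11 -3
SUB     → 11 -4 14
MUL     → 11 -56
SWAP    → -56 11
OVER    → -56 11 -56
MUL     → -56 -616
PUSH 2  → -56 -616 2
SWAP    → -56 2 -616
SUB     → -56 618
POP     → -56
POP     → (empty)
PUSH 7  → 7
PUSH 10 → 7 10
SUB     → -3
PUSH 10 → -3 10
OVER    → -3 10 -3
MOD     → -3 1
SUB     → -4
PUSH 12 → -4 12
SWAP    → 12 -4
SWAP    → -4 12
MUL     → -48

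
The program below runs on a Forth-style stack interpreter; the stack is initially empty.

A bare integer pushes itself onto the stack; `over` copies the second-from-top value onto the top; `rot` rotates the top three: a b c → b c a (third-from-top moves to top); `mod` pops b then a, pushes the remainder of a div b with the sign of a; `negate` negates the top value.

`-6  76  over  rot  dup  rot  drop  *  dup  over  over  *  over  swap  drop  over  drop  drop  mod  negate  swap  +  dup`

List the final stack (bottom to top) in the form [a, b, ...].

[76, 76]

-6     → -6
76     → -6 76
over   → -6 76 -6
rot    → 76 -6 -6
dup    → 76 -6 -6 -6
rot    → 76 -6 -6 -6
drop   → 76 -6 -6
*      → 76 36
dup    → 76 36 36
over   → 76 36 36 36
over   → 76 36 36 36 36
*      → 76 36 36 1296
over   → 76 36 36 1296 36
swap   → 76 36 36 36 1296
drop   → 76 36 36 36
over   → 76 36 36 36 36
drop   → 76 36 36 36
drop   → 76 36 36
mod    → 76 0
negate → 76 0
swap   → 0 76
+      → 76
dup    → 76 76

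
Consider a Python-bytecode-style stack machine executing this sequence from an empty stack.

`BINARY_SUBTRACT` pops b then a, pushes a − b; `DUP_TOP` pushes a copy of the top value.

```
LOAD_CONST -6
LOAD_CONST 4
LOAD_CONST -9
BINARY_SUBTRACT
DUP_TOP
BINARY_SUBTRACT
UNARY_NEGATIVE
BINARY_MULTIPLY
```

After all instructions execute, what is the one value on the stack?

LOAD_CONST -6   -> -6
LOAD_CONST 4    -> -6 4
LOAD_CONST -9   -> -6 4 -9
BINARY_SUBTRACT -> -6 13
DUP_TOP         -> -6 13 13
BINARY_SUBTRACT -> -6 0
UNARY_NEGATIVE  -> -6 0
BINARY_MULTIPLY -> 0

0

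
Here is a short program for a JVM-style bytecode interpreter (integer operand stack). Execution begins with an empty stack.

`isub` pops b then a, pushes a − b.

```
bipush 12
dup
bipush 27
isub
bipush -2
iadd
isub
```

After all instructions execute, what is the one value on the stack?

bipush 12 → [12]
dup       → [12, 12]
bipush 27 → [12, 12, 27]
isub      → [12, -15]
bipush -2 → [12, -15, -2]
iadd      → [12, -17]
isub      → [29]

29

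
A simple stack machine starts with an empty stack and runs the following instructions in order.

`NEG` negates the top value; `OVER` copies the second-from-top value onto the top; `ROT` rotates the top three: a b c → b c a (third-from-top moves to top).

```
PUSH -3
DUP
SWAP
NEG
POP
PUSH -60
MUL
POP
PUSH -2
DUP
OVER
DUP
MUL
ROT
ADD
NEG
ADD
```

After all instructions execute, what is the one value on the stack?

PUSH -3   [-3]
DUP       [-3, -3]
SWAP      [-3, -3]
NEG       [-3, 3]
POP       [-3]
PUSH -60  [-3, -60]
MUL       [180]
POP       []
PUSH -2   [-2]
DUP       [-2, -2]
OVER      [-2, -2, -2]
DUP       [-2, -2, -2, -2]
MUL       [-2, -2, 4]
ROT       [-2, 4, -2]
ADD       [-2, 2]
NEG       [-2, -2]
ADD       [-4]

-4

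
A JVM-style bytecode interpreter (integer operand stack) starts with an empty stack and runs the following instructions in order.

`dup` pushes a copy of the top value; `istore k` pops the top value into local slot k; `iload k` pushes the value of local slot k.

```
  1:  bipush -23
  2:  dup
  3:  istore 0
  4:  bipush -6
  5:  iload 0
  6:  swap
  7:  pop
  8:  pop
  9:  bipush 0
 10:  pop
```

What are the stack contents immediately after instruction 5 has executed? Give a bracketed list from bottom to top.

bipush -23  -23
dup         -23 -23
istore 0    -23
bipush -6   -23 -6
iload 0     -23 -6 -23

[-23, -6, -23]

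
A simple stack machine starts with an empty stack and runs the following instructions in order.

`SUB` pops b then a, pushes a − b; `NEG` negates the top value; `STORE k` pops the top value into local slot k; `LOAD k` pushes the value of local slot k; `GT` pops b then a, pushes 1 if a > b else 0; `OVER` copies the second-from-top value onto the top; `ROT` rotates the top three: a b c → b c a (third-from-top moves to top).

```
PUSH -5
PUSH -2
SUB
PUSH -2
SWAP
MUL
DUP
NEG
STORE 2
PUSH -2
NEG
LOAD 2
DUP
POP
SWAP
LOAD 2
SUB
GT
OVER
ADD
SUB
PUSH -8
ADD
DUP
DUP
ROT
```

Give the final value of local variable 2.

-6

PUSH -5 → -5
PUSH -2 → -5 -2
SUB     → -3
PUSH -2 → -3 -2
SWAP    → -2 -3
MUL     → 6
DUP     → 6 6
NEG     → 6 -6
STORE 2 → 6
PUSH -2 → 6 -2
NEG     → 6 2
LOAD 2  → 6 2 -6
DUP     → 6 2 -6 -6
POP     → 6 2 -6
SWAP    → 6 -6 2
LOAD 2  → 6 -6 2 -6
SUB     → 6 -6 8
GT      → 6 0
OVER    → 6 0 6
ADD     → 6 6
SUB     → 0
PUSH -8 → 0 -8
ADD     → -8
DUP     → -8 -8
DUP     → -8 -8 -8
ROT     → -8 -8 -8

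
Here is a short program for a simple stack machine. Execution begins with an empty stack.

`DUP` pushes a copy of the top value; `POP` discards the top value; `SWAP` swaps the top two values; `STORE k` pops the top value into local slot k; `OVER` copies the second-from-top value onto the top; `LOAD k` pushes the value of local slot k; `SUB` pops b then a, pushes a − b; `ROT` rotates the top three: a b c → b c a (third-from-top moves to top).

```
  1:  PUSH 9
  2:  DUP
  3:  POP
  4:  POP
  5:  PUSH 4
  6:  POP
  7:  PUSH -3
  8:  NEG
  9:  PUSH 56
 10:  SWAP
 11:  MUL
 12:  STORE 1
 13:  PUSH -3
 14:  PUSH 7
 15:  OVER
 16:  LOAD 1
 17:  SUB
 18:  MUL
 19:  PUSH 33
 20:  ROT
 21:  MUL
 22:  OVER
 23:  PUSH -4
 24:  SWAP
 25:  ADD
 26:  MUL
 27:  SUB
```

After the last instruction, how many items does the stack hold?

PUSH 9  → [9]
DUP     → [9, 9]
POP     → [9]
POP     → []
PUSH 4  → [4]
POP     → []
PUSH -3 → [-3]
NEG     → [3]
PUSH 56 → [3, 56]
SWAP    → [56, 3]
MUL     → [168]
STORE 1 → []
PUSH -3 → [-3]
PUSH 7  → [-3, 7]
OVER    → [-3, 7, -3]
LOAD 1  → [-3, 7, -3, 168]
SUB     → [-3, 7, -171]
MUL     → [-3, -1197]
PUSH 33 → [-3, -1197, 33]
ROT     → [-1197, 33, -3]
MUL     → [-1197, -99]
OVER    → [-1197, -99, -1197]
PUSH -4 → [-1197, -99, -1197, -4]
SWAP    → [-1197, -99, -4, -1197]
ADD     → [-1197, -99, -1201]
MUL     → [-1197, 118899]
SUB     → [-120096]

1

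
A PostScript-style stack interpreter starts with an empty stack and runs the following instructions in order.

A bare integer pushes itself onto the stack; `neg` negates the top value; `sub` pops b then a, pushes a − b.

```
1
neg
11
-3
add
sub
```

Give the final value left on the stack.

-9

1   -> [1]
neg -> [-1]
11  -> [-1, 11]
-3  -> [-1, 11, -3]
add -> [-1, 8]
sub -> [-9]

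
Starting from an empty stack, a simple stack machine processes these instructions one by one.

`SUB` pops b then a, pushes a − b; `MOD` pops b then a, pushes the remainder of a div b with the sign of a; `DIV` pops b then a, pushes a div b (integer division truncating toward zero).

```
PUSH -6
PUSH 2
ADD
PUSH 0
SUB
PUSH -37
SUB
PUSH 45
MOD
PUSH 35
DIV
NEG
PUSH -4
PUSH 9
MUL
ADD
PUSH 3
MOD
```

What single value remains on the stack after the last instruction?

0

PUSH -6  : [-6]
PUSH 2   : [-6, 2]
ADD      : [-4]
PUSH 0   : [-4, 0]
SUB      : [-4]
PUSH -37 : [-4, -37]
SUB      : [33]
PUSH 45  : [33, 45]
MOD      : [33]
PUSH 35  : [33, 35]
DIV      : [0]
NEG      : [0]
PUSH -4  : [0, -4]
PUSH 9   : [0, -4, 9]
MUL      : [0, -36]
ADD      : [-36]
PUSH 3   : [-36, 3]
MOD      : [0]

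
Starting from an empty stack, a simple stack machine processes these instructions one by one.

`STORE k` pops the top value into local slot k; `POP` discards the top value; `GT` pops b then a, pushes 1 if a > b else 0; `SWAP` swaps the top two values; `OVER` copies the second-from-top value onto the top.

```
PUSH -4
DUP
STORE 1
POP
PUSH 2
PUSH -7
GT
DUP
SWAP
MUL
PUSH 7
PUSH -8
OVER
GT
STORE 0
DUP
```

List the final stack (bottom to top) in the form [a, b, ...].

PUSH -4 → [-4]
DUP     → [-4, -4]
STORE 1 → [-4]
POP     → []
PUSH 2  → [2]
PUSH -7 → [2, -7]
GT      → [1]
DUP     → [1, 1]
SWAP    → [1, 1]
MUL     → [1]
PUSH 7  → [1, 7]
PUSH -8 → [1, 7, -8]
OVER    → [1, 7, -8, 7]
GT      → [1, 7, 0]
STORE 0 → [1, 7]
DUP     → [1, 7, 7]

[1, 7, 7]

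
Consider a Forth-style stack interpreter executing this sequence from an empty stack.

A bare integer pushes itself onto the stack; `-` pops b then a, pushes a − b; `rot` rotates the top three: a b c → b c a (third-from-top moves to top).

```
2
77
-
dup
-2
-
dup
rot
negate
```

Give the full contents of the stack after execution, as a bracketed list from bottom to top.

[-73, -73, 75]

2      → 2
77     → 2 77
-      → -75
dup    → -75 -75
-2     → -75 -75 -2
-      → -75 -73
dup    → -75 -73 -73
rot    → -73 -73 -75
negate → -73 -73 75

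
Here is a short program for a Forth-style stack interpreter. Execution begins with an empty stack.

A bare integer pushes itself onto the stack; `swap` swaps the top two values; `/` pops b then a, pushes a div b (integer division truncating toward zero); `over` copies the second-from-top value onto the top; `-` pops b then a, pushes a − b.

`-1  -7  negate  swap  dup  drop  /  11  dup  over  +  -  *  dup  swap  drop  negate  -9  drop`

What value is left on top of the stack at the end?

-77

-1     : [-1]
-7     : [-1, -7]
negate : [-1, 7]
swap   : [7, -1]
dup    : [7, -1, -1]
drop   : [7, -1]
/      : [-7]
11     : [-7, 11]
dup    : [-7, 11, 11]
over   : [-7, 11, 11, 11]
+      : [-7, 11, 22]
-      : [-7, -11]
*      : [77]
dup    : [77, 77]
swap   : [77, 77]
drop   : [77]
negate : [-77]
-9     : [-77, -9]
drop   : [-77]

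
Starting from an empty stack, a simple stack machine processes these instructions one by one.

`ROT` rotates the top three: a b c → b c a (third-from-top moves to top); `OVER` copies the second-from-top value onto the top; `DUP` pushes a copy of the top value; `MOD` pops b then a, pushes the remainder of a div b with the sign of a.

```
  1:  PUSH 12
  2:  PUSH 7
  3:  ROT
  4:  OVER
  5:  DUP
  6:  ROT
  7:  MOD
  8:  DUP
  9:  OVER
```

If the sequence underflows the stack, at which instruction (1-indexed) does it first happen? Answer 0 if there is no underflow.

3

PUSH 12  [12]
PUSH 7   [12, 7]
ROT  — needs 3 operands, stack has 2 → underflow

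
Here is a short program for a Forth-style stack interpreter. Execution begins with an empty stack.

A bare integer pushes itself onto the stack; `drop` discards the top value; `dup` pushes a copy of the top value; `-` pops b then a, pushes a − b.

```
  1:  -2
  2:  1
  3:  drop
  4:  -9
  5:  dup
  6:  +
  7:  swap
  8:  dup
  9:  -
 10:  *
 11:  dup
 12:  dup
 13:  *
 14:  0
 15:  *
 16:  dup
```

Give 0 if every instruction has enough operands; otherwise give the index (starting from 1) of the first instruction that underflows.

0

-2   → -2
1    → -2 1
drop → -2
-9   → -2 -9
dup  → -2 -9 -9
+    → -2 -18
swap → -18 -2
dup  → -18 -2 -2
-    → -18 0
*    → 0
dup  → 0 0
dup  → 0 0 0
*    → 0 0
0    → 0 0 0
*    → 0 0
dup  → 0 0 0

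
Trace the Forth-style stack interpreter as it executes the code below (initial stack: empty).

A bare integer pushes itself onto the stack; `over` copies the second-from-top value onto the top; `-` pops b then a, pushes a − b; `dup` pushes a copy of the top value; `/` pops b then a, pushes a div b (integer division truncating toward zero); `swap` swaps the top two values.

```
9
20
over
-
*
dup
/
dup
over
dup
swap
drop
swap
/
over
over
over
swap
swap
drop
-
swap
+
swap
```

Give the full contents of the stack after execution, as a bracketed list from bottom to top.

[1, 1]

9    : [9]
20   : [9, 20]
over : [9, 20, 9]
-    : [9, 11]
*    : [99]
dup  : [99, 99]
/    : [1]
dup  : [1, 1]
over : [1, 1, 1]
dup  : [1, 1, 1, 1]
swap : [1, 1, 1, 1]
drop : [1, 1, 1]
swap : [1, 1, 1]
/    : [1, 1]
over : [1, 1, 1]
over : [1, 1, 1, 1]
over : [1, 1, 1, 1, 1]
swap : [1, 1, 1, 1, 1]
swap : [1, 1, 1, 1, 1]
drop : [1, 1, 1, 1]
-    : [1, 1, 0]
swap : [1, 0, 1]
+    : [1, 1]
swap : [1, 1]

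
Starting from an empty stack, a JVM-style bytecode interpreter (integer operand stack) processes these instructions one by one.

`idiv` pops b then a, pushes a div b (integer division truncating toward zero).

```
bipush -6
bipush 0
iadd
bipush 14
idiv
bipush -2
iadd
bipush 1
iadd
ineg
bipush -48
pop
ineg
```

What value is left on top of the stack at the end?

-1

bipush -6  : [-6]
bipush 0   : [-6, 0]
iadd       : [-6]
bipush 14  : [-6, 14]
idiv       : [0]
bipush -2  : [0, -2]
iadd       : [-2]
bipush 1   : [-2, 1]
iadd       : [-1]
ineg       : [1]
bipush -48 : [1, -48]
pop        : [1]
ineg       : [-1]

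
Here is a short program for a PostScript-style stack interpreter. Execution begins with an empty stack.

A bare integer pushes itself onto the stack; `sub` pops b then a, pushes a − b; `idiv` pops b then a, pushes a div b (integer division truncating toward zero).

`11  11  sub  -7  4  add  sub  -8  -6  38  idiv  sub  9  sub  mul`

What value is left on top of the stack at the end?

-51

11   → [11]
11   → [11, 11]
sub  → [0]
-7   → [0, -7]
4    → [0, -7, 4]
add  → [0, -3]
sub  → [3]
-8   → [3, -8]
-6   → [3, -8, -6]
38   → [3, -8, -6, 38]
idiv → [3, -8, 0]
sub  → [3, -8]
9    → [3, -8, 9]
sub  → [3, -17]
mul  → [-51]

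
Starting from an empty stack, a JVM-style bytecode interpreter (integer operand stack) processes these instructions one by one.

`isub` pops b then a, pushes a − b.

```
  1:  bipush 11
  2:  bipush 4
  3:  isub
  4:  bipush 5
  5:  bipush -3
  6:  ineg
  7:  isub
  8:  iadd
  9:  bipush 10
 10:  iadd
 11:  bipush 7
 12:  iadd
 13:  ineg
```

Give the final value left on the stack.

bipush 11 → 11
bipush 4  → 11 4
isub      → 7
bipush 5  → 7 5
bipush -3 → 7 5 -3
ineg      → 7 5 3
isub      → 7 2
iadd      → 9
bipush 10 → 9 10
iadd      → 19
bipush 7  → 19 7
iadd      → 26
ineg      → -26

-26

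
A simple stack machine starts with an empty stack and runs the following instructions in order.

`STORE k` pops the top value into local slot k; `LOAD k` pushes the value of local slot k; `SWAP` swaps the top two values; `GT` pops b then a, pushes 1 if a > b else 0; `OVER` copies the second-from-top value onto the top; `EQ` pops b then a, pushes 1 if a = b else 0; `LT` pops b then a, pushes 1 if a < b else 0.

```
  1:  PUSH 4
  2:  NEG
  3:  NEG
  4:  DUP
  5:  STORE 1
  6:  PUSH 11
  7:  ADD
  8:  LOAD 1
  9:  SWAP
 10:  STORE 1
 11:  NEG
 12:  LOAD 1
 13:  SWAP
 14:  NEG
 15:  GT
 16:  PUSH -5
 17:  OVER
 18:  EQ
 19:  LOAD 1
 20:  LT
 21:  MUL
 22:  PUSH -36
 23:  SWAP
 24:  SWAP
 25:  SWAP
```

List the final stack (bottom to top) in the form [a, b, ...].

PUSH 4    4
NEG       -4
NEG       4
DUP       4 4
STORE 1   4
PUSH 11   4 11
ADD       15
LOAD 1    15 4
SWAP      4 15
STORE 1   4
NEG       -4
LOAD 1    -4 15
SWAP      15 -4
NEG       15 4
GT        1
PUSH -5   1 -5
OVER      1 -5 1
EQ        1 0
LOAD 1    1 0 15
LT        1 1
MUL       1
PUSH -36  1 -36
SWAP      -36 1
SWAP      1 -36
SWAP      -36 1

[-36, 1]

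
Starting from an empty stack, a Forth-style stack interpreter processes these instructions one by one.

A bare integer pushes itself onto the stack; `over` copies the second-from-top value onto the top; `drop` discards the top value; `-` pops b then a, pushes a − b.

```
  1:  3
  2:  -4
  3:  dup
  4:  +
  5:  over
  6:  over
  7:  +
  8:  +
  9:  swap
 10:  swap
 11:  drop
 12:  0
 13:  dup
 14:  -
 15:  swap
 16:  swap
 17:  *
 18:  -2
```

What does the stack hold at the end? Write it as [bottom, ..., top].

[0, -2]

3     3
-4    3 -4
dup   3 -4 -4
+     3 -8
over  3 -8 3
over  3 -8 3 -8
+     3 -8 -5
+     3 -13
swap  -13 3
swap  3 -13
drop  3
0     3 0
dup   3 0 0
-     3 0
swap  0 3
swap  3 0
*     0
-2    0 -2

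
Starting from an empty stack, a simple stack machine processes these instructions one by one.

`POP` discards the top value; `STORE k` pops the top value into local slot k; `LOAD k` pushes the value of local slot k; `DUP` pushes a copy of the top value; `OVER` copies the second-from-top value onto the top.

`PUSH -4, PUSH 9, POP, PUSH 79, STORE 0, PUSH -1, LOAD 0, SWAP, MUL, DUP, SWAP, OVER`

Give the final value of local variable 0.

79

PUSH -4 -> -4
PUSH 9  -> -4 9
POP     -> -4
PUSH 79 -> -4 79
STORE 0 -> -4
PUSH -1 -> -4 -1
LOAD 0  -> -4 -1 79
SWAP    -> -4 79 -1
MUL     -> -4 -79
DUP     -> -4 -79 -79
SWAP    -> -4 -79 -79
OVER    -> -4 -79 -79 -79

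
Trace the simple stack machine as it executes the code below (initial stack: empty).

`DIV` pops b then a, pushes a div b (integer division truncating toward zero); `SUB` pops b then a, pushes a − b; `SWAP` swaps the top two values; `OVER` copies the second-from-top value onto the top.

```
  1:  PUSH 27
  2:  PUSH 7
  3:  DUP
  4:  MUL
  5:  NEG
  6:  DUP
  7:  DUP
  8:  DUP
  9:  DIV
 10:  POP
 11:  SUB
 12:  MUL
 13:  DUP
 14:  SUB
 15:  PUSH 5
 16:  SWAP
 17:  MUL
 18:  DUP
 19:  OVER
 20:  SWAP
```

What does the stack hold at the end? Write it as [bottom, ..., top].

PUSH 27 : [27]
PUSH 7  : [27, 7]
DUP     : [27, 7, 7]
MUL     : [27, 49]
NEG     : [27, -49]
DUP     : [27, -49, -49]
DUP     : [27, -49, -49, -49]
DUP     : [27, -49, -49, -49, -49]
DIV     : [27, -49, -49, 1]
POP     : [27, -49, -49]
SUB     : [27, 0]
MUL     : [0]
DUP     : [0, 0]
SUB     : [0]
PUSH 5  : [0, 5]
SWAP    : [5, 0]
MUL     : [0]
DUP     : [0, 0]
OVER    : [0, 0, 0]
SWAP    : [0, 0, 0]

[0, 0, 0]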